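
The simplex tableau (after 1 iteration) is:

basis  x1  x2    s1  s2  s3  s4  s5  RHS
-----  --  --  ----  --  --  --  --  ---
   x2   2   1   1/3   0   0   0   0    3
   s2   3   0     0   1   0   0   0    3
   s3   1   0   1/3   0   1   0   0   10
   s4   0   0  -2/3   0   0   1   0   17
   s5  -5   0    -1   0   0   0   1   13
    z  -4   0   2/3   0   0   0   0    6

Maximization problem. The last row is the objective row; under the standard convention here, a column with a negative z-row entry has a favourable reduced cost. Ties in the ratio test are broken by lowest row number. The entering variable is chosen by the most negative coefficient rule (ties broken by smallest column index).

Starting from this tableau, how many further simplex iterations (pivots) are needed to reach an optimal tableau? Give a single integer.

1

pivot: x1 in, s2 out → z = 10
No improving column remains; optimal.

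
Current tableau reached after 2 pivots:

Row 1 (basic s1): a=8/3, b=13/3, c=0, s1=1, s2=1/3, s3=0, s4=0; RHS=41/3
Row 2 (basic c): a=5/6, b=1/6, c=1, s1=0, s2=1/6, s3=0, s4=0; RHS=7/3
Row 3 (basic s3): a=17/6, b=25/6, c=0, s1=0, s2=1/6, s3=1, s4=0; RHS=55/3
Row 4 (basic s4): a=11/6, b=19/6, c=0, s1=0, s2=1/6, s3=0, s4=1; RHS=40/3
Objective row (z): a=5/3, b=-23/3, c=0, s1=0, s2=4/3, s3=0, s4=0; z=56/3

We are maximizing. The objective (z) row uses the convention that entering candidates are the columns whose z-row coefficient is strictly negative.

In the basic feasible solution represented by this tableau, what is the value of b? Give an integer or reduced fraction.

b is nonbasic (not in the basis column), so its value in the current BFS is 0.

0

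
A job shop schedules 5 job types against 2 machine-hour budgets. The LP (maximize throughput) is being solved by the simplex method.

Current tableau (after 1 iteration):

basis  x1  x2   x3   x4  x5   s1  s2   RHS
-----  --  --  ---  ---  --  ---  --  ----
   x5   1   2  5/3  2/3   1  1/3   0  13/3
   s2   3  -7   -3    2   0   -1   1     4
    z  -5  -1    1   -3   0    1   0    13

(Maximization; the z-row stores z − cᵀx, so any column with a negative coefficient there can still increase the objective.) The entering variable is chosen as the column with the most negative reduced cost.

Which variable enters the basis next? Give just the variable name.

x1

Objective-row coefficients: x1: -5, x2: -1, x3: 1, x4: -3, x5: 0, s1: 1, s2: 0.
The most negative is -5 in column x1, so x1 enters.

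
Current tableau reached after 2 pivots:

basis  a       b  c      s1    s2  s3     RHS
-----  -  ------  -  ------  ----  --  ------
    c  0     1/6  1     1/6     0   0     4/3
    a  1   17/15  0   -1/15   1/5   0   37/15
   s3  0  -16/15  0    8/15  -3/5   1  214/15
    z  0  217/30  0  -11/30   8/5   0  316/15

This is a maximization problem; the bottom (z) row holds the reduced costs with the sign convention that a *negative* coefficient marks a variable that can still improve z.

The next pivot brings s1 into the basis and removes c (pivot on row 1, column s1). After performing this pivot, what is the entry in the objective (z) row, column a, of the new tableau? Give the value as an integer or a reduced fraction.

0

Pivot element is row 1, column s1: 1/6.
Normalize row 1: new (row 1, a) = 0/(1/6) = 0.
z-row ← z-row − (-11/30)·(new row 1): 0 − (-11/30)·0 = 0.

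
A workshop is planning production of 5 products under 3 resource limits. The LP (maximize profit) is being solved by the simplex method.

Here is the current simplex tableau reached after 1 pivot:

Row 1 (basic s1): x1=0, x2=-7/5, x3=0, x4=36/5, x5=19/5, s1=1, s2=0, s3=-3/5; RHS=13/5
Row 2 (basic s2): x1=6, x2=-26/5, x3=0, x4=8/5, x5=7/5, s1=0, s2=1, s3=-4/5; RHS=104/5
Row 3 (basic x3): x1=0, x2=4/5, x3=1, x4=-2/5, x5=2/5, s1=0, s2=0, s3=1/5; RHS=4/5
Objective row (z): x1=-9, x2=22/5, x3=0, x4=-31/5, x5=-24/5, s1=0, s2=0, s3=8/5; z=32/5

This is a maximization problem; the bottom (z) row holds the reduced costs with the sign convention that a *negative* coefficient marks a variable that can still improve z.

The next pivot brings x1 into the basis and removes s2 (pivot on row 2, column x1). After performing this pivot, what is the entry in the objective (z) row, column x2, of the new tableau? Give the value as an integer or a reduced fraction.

-17/5

Pivot element is row 2, column x1: 6.
Normalize row 2: new (row 2, x2) = (-26/5)/6 = -13/15.
z-row ← z-row − (-9)·(new row 2): 22/5 − (-9)·(-13/15) = -17/5.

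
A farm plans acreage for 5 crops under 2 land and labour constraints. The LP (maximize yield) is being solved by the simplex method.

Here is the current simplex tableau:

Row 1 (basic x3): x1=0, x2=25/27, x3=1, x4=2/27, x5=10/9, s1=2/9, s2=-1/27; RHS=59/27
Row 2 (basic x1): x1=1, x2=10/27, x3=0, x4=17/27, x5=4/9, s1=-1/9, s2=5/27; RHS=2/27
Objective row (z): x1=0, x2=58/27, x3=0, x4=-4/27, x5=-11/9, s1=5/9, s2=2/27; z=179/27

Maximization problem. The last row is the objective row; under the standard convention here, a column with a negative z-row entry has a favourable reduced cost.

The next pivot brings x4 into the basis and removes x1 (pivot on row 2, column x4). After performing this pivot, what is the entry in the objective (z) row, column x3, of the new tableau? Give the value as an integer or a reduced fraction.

Pivot element is row 2, column x4: 17/27.
Normalize row 2: new (row 2, x3) = 0/(17/27) = 0.
z-row ← z-row − (-4/27)·(new row 2): 0 − (-4/27)·0 = 0.

0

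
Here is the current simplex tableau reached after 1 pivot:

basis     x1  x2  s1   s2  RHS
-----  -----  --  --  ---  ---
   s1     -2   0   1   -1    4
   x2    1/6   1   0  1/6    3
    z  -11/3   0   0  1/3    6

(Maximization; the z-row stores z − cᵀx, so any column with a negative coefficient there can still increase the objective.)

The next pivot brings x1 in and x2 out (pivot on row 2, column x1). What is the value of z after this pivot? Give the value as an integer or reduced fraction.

72

Minimum ratio for x1: 3/(1/6) = 18.
z changes by −(z-row coeff of x1)·ratio = −(-11/3)·18 = 66.
New z = 6 + 66 = 72.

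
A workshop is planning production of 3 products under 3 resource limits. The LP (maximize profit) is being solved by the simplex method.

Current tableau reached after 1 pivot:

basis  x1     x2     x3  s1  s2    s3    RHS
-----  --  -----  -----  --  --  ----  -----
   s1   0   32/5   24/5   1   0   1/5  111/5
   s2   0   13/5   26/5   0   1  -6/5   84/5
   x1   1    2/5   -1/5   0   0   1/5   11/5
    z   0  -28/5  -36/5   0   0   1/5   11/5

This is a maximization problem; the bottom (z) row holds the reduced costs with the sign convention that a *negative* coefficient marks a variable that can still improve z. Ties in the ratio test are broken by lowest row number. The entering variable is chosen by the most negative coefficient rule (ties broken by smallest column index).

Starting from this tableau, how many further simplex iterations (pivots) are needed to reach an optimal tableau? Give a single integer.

3

pivot: x3 in, s2 out → z = 331/13
pivot: x2 in, s1 out → z = 749/26
pivot: s3 in, x2 out → z = 560/17
No improving column remains; optimal.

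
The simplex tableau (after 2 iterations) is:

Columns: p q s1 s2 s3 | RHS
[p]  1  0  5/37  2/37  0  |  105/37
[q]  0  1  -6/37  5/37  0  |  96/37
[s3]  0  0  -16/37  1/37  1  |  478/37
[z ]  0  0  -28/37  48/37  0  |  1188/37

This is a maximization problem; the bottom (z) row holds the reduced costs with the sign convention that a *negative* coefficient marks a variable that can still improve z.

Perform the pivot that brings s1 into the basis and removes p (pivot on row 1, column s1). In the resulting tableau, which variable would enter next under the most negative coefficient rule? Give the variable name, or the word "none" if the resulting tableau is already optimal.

none

Pivot element 5/37. New z-row = old z-row − (-28/37)·(row 1/(5/37)).
Updated z-row coefficients: p: 28/5, q: 0, s1: 0, s2: 8/5, s3: 0.
No coefficient is strictly negative; the tableau after this pivot is optimal.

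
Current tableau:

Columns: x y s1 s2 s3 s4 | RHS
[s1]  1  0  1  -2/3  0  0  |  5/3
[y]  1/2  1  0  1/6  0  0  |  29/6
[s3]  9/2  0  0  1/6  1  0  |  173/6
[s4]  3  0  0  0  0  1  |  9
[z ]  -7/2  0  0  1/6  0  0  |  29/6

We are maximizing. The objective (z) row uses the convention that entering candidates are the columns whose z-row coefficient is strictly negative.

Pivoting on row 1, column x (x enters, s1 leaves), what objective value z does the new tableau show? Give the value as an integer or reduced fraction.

32/3

Minimum ratio for x: (5/3)/1 = 5/3.
z changes by −(z-row coeff of x)·ratio = −(-7/2)·(5/3) = 35/6.
New z = 29/6 + (35/6) = 32/3.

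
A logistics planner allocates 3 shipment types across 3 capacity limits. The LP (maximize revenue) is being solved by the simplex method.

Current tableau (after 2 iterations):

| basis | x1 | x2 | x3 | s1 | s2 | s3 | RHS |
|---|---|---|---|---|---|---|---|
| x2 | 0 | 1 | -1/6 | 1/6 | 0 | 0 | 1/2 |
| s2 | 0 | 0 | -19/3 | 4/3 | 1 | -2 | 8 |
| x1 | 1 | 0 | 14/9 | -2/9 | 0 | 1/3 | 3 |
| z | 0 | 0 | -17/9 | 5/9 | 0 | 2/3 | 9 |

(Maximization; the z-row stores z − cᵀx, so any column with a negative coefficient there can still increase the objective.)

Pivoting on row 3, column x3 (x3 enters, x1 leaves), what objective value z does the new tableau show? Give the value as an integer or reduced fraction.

177/14

Minimum ratio for x3: 3/(14/9) = 27/14.
z changes by −(z-row coeff of x3)·ratio = −(-17/9)·(27/14) = 51/14.
New z = 9 + (51/14) = 177/14.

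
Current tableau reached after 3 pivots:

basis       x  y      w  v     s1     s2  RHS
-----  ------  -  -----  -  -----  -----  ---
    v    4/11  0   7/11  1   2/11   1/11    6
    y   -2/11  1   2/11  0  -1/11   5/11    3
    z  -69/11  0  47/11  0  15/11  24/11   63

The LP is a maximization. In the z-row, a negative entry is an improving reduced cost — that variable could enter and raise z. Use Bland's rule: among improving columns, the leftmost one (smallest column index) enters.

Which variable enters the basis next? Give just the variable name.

x

Objective-row coefficients: x: -69/11, y: 0, w: 47/11, v: 0, s1: 15/11, s2: 24/11.
Improving columns: x. Bland's rule picks the smallest column index → x.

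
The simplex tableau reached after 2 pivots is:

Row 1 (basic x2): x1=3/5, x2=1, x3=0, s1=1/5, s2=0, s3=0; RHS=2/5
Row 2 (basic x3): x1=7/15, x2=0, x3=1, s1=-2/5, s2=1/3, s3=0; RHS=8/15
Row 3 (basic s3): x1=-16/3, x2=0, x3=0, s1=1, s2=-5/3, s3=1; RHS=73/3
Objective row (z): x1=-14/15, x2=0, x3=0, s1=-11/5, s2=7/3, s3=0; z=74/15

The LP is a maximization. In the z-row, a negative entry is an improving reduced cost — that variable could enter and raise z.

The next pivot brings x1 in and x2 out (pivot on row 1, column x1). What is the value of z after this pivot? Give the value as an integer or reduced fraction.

50/9

Minimum ratio for x1: (2/5)/(3/5) = 2/3.
z changes by −(z-row coeff of x1)·ratio = −(-14/15)·(2/3) = 28/45.
New z = 74/15 + (28/45) = 50/9.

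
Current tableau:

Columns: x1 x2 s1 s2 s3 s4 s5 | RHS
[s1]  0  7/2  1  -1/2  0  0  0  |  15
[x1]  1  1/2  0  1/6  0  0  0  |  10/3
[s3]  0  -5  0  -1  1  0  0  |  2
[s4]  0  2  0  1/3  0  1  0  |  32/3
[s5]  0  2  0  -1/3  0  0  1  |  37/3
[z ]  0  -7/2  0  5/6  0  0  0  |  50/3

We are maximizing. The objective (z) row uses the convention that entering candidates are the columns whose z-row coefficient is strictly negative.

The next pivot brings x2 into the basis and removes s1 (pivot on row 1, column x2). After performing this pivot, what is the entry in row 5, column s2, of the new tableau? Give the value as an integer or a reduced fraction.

Pivot element is row 1, column x2: 7/2.
Normalize row 1: new (row 1, s2) = (-1/2)/(7/2) = -1/7.
row 5 ← row 5 − 2·(new row 1): -1/3 − 2·(-1/7) = -1/21.

-1/21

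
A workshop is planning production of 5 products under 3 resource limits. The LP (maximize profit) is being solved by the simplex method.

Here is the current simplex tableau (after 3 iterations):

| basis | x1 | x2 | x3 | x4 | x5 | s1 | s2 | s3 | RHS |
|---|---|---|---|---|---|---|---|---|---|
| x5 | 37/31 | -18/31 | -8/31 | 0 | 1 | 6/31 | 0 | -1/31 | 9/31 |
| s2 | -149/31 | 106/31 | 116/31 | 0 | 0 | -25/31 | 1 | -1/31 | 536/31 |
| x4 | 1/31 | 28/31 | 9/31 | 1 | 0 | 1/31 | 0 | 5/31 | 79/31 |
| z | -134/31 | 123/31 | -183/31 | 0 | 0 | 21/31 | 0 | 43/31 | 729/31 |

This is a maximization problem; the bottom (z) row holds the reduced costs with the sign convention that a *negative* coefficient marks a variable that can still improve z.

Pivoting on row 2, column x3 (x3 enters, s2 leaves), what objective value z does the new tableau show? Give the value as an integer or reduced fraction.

Minimum ratio for x3: (536/31)/(116/31) = 134/29.
z changes by −(z-row coeff of x3)·ratio = −(-183/31)·(134/29) = 24522/899.
New z = 729/31 + (24522/899) = 1473/29.

1473/29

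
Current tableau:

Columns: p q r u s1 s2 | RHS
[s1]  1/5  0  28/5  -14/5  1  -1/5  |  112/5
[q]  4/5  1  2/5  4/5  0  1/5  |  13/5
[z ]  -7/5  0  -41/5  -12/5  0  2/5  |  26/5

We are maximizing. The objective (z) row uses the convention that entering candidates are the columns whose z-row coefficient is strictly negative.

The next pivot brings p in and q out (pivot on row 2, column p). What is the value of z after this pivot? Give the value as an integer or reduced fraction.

Minimum ratio for p: (13/5)/(4/5) = 13/4.
z changes by −(z-row coeff of p)·ratio = −(-7/5)·(13/4) = 91/20.
New z = 26/5 + (91/20) = 39/4.

39/4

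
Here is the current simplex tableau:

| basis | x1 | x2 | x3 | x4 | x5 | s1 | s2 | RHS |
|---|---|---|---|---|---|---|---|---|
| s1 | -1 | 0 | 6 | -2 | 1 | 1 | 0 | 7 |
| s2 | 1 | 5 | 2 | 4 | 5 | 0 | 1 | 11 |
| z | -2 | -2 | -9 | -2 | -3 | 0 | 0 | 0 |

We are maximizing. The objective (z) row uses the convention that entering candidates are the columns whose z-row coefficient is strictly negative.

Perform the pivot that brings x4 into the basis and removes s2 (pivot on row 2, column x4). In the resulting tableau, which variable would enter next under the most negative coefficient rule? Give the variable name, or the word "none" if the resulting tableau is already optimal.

Pivot element 4. New z-row = old z-row − (-2)·(row 2/4).
Updated z-row coefficients: x1: -3/2, x2: 1/2, x3: -8, x4: 0, x5: -1/2, s1: 0, s2: 1/2.
The most negative is -8 in column x3, so x3 would enter next.

x3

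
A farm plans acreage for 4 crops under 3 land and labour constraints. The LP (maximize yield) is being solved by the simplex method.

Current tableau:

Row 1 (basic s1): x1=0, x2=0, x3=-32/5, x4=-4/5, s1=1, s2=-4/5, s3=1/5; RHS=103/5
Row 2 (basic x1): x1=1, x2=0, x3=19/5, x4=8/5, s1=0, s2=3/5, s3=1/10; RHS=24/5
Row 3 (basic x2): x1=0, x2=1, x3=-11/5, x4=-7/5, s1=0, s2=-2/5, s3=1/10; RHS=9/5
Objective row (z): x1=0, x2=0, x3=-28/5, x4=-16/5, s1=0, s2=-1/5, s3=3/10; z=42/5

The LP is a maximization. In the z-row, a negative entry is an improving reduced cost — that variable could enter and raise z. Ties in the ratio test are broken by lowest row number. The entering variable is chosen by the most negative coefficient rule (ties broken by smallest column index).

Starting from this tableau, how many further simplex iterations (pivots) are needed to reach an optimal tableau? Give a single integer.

pivot: x3 in, x1 out → z = 294/19
pivot: x4 in, x3 out → z = 18
No improving column remains; optimal.

2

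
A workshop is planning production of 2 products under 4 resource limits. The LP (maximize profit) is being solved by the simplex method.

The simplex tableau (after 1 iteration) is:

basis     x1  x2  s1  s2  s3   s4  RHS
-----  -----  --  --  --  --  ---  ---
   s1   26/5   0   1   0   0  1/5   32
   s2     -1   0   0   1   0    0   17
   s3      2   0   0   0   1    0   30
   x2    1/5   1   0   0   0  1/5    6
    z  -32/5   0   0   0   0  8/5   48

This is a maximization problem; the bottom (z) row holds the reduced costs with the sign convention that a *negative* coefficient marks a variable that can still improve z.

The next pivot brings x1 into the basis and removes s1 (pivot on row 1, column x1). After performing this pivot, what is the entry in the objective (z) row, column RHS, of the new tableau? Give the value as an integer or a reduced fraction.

Pivot element is row 1, column x1: 26/5.
Normalize row 1: new (row 1, RHS) = 32/(26/5) = 80/13.
z-row ← z-row − (-32/5)·(new row 1): 48 − (-32/5)·(80/13) = 1136/13.

1136/13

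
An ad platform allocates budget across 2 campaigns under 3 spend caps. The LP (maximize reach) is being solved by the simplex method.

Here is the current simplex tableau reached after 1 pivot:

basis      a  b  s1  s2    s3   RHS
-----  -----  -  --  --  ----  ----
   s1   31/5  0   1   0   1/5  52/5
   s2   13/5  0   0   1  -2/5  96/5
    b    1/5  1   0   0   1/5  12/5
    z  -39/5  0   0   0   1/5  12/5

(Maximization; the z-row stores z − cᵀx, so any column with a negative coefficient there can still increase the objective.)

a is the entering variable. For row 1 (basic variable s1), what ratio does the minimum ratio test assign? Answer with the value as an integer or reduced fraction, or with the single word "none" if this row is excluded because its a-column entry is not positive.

52/31

Ratio = RHS / (a entry) = (52/5) / (31/5) = 52/31.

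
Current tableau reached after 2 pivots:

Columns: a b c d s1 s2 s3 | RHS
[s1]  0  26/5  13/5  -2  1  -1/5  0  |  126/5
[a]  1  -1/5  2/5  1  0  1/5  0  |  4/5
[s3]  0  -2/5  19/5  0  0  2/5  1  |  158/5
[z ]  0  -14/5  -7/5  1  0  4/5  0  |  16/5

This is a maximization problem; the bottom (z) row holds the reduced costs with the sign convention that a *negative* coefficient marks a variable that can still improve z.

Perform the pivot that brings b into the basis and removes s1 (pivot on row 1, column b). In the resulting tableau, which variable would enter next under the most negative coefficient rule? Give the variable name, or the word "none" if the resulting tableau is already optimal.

d

Pivot element 26/5. New z-row = old z-row − (-14/5)·(row 1/(26/5)).
Updated z-row coefficients: a: 0, b: 0, c: 0, d: -1/13, s1: 7/13, s2: 9/13, s3: 0.
The most negative is -1/13 in column d, so d would enter next.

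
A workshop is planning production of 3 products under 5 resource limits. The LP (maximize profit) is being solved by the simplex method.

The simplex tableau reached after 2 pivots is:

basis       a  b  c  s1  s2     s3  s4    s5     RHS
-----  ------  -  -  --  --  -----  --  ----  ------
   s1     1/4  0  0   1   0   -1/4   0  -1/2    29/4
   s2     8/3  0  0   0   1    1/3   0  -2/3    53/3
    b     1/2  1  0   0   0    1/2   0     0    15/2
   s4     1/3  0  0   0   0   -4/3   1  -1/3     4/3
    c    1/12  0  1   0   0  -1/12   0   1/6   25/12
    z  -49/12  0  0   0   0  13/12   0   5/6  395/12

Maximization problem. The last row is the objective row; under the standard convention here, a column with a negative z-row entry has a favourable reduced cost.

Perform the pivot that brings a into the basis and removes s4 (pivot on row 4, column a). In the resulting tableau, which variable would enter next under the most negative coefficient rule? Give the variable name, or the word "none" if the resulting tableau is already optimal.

Pivot element 1/3. New z-row = old z-row − (-49/12)·(row 4/(1/3)).
Updated z-row coefficients: a: 0, b: 0, c: 0, s1: 0, s2: 0, s3: -61/4, s4: 49/4, s5: -13/4.
The most negative is -61/4 in column s3, so s3 would enter next.

s3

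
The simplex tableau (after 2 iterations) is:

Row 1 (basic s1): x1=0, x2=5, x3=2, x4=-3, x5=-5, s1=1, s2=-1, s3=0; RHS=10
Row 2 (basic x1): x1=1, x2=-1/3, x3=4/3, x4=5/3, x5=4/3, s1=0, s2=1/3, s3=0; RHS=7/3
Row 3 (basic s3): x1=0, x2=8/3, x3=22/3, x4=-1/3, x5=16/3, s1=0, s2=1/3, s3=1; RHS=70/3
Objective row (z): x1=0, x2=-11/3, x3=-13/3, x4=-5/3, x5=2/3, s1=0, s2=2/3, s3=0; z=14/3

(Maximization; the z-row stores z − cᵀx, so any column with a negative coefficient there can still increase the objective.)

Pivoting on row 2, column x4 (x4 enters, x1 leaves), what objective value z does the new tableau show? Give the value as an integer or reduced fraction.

7

Minimum ratio for x4: (7/3)/(5/3) = 7/5.
z changes by −(z-row coeff of x4)·ratio = −(-5/3)·(7/5) = 7/3.
New z = 14/3 + (7/3) = 7.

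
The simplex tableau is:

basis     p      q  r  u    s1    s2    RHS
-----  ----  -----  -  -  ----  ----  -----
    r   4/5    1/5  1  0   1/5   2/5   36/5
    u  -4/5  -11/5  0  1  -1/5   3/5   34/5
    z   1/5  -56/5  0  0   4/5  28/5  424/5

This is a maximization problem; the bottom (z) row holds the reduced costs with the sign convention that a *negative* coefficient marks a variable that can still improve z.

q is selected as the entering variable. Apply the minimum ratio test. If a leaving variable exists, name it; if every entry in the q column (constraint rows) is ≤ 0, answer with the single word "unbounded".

Ratios: row 1 (r): (36/5)/(1/5) = 36; row 2 (u): entry -11/5 ≤ 0, skip.
Minimum ratio is in the r row, so r leaves.

r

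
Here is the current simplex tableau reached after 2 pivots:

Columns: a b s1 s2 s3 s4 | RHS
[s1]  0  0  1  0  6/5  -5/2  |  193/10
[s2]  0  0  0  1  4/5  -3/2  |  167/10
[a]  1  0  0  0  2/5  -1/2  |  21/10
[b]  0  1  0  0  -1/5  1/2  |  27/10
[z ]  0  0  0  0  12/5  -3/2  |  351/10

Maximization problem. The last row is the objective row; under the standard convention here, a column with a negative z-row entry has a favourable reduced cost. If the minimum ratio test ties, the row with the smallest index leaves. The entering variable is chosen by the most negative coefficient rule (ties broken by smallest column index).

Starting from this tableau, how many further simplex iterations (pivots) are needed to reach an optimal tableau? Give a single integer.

1

pivot: s4 in, b out → z = 216/5
No improving column remains; optimal.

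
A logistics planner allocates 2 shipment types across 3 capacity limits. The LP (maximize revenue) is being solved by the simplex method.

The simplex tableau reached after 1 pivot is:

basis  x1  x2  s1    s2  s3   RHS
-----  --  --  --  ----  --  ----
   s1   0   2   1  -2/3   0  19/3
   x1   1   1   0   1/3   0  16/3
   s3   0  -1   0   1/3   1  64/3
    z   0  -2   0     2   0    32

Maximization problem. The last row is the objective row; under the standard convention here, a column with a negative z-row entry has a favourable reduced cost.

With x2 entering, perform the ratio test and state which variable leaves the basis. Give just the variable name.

Ratios: row 1 (s1): (19/3)/2 = 19/6; row 2 (x1): (16/3)/1 = 16/3; row 3 (s3): entry -1 ≤ 0, skip.
Minimum ratio 19/6 is in the s1 row, so s1 leaves.

s1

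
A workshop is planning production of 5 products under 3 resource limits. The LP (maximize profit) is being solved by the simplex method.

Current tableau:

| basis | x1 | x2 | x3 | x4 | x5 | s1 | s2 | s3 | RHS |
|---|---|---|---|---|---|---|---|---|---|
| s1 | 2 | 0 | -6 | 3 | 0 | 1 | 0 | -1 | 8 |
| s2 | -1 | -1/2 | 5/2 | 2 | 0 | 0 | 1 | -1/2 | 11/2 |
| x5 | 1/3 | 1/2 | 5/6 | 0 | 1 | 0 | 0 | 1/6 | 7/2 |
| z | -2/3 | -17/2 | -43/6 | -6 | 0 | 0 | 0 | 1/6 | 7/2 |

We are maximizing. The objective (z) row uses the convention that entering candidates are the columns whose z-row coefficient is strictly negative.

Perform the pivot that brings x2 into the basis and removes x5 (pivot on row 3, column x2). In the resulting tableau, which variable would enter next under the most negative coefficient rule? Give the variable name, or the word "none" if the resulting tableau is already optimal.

x4

Pivot element 1/2. New z-row = old z-row − (-17/2)·(row 3/(1/2)).
Updated z-row coefficients: x1: 5, x2: 0, x3: 7, x4: -6, x5: 17, s1: 0, s2: 0, s3: 3.
The most negative is -6 in column x4, so x4 would enter next.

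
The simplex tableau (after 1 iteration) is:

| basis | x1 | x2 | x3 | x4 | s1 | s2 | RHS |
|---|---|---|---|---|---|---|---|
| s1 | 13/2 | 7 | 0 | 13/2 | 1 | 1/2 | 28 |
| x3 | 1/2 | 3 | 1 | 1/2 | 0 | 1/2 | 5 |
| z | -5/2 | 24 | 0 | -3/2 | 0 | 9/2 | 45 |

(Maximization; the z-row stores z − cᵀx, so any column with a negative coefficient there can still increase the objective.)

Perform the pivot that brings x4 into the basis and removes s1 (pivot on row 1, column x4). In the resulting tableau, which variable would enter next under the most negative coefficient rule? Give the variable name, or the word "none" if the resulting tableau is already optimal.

Pivot element 13/2. New z-row = old z-row − (-3/2)·(row 1/(13/2)).
Updated z-row coefficients: x1: -1, x2: 333/13, x3: 0, x4: 0, s1: 3/13, s2: 60/13.
The most negative is -1 in column x1, so x1 would enter next.

x1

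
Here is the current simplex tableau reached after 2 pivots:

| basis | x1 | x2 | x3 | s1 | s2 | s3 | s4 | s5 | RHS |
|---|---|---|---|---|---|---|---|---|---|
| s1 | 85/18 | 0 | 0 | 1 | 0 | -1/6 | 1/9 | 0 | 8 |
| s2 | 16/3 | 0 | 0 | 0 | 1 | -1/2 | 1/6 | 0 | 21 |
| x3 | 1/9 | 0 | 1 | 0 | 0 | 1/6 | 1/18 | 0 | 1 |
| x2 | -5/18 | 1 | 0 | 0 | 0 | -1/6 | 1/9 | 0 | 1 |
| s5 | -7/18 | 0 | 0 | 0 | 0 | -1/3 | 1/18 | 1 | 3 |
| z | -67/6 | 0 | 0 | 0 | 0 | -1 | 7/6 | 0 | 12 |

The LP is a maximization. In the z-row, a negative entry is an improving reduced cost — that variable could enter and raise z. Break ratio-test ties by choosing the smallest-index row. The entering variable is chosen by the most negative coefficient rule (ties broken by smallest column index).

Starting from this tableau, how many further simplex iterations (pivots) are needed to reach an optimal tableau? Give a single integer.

2

pivot: x1 in, s1 out → z = 2628/85
pivot: s3 in, x3 out → z = 1089/29
No improving column remains; optimal.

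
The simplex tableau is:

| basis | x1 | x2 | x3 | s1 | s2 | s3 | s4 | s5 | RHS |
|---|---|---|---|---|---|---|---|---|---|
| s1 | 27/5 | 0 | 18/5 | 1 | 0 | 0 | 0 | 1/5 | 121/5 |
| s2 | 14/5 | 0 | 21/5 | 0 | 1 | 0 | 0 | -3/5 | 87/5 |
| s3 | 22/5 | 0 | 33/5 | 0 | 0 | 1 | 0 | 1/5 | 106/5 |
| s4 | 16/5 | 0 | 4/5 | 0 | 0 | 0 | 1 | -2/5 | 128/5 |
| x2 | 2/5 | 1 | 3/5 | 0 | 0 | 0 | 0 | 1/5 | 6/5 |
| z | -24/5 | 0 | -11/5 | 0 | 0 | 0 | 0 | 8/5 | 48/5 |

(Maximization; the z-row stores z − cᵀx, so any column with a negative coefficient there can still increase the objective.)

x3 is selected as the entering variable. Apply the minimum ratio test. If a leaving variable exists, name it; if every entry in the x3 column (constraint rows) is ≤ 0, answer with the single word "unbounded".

Ratios: row 1 (s1): (121/5)/(18/5) = 121/18; row 2 (s2): (87/5)/(21/5) = 29/7; row 3 (s3): (106/5)/(33/5) = 106/33; row 4 (s4): (128/5)/(4/5) = 32; row 5 (x2): (6/5)/(3/5) = 2.
Minimum ratio is in the x2 row, so x2 leaves.

x2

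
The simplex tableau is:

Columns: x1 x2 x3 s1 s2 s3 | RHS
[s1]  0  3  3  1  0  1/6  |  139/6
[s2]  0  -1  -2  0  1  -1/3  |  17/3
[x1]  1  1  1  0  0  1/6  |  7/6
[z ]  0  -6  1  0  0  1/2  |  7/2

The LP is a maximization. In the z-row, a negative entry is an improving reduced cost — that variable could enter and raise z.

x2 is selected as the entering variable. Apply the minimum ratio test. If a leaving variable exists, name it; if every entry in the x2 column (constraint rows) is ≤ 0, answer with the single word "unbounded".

Ratios: row 1 (s1): (139/6)/3 = 139/18; row 2 (s2): entry -1 ≤ 0, skip; row 3 (x1): (7/6)/1 = 7/6.
Minimum ratio is in the x1 row, so x1 leaves.

x1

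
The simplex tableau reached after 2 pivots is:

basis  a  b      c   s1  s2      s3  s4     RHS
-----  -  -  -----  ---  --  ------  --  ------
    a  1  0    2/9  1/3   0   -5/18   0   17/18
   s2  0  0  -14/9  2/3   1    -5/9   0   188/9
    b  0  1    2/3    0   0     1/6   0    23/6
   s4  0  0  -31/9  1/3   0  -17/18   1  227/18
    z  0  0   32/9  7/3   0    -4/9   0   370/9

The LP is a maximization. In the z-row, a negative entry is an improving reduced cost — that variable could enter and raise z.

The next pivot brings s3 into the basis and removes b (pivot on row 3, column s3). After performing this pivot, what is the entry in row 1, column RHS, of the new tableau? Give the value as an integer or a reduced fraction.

22/3

Pivot element is row 3, column s3: 1/6.
Normalize row 3: new (row 3, RHS) = (23/6)/(1/6) = 23.
row 1 ← row 1 − (-5/18)·(new row 3): 17/18 − (-5/18)·23 = 22/3.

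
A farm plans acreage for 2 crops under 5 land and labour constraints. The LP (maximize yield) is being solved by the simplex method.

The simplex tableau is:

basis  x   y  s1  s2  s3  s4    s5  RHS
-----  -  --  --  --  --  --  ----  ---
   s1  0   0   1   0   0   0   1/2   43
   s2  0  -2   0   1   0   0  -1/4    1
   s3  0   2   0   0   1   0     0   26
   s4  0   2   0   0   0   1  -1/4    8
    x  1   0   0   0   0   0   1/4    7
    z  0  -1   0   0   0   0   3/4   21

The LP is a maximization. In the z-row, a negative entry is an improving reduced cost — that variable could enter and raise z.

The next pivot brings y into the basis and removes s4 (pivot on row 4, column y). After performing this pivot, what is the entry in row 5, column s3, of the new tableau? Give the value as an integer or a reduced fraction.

0

Pivot element is row 4, column y: 2.
Normalize row 4: new (row 4, s3) = 0/2 = 0.
row 5 ← row 5 − 0·(new row 4): 0 − 0·0 = 0.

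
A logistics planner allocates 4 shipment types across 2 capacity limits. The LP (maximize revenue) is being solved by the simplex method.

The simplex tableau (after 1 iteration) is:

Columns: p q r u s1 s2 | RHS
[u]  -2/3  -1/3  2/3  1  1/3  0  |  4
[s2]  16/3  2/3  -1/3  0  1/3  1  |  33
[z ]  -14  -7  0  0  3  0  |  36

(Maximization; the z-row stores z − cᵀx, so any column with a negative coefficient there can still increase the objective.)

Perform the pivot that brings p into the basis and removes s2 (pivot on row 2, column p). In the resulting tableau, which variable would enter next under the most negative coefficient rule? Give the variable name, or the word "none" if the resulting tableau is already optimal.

Pivot element 16/3. New z-row = old z-row − (-14)·(row 2/(16/3)).
Updated z-row coefficients: p: 0, q: -21/4, r: -7/8, u: 0, s1: 31/8, s2: 21/8.
The most negative is -21/4 in column q, so q would enter next.

q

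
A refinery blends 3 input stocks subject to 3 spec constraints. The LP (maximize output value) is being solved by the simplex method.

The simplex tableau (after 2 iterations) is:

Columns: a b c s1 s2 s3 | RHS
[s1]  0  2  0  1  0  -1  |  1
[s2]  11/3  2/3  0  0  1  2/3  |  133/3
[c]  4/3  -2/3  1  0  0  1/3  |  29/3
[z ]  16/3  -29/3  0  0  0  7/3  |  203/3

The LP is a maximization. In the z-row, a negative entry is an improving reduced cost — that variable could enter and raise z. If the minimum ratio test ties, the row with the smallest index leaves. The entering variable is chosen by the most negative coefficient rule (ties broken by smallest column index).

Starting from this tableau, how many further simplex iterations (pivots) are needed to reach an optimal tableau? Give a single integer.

pivot: b in, s1 out → z = 145/2
pivot: s3 in, s2 out → z = 365/2
No improving column remains; optimal.

2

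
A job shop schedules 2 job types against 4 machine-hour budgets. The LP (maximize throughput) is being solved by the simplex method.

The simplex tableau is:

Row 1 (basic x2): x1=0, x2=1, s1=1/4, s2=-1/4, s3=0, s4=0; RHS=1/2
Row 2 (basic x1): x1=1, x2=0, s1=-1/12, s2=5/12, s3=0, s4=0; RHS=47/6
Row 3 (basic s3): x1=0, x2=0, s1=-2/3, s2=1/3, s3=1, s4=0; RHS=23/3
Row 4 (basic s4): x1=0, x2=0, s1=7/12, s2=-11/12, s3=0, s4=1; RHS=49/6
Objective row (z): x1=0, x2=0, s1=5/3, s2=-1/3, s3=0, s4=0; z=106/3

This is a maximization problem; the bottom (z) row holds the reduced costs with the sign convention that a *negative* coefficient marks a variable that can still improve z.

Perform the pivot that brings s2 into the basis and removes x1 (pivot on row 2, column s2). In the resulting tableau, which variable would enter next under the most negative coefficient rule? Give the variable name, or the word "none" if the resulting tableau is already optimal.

none

Pivot element 5/12. New z-row = old z-row − (-1/3)·(row 2/(5/12)).
Updated z-row coefficients: x1: 4/5, x2: 0, s1: 8/5, s2: 0, s3: 0, s4: 0.
No coefficient is strictly negative; the tableau after this pivot is optimal.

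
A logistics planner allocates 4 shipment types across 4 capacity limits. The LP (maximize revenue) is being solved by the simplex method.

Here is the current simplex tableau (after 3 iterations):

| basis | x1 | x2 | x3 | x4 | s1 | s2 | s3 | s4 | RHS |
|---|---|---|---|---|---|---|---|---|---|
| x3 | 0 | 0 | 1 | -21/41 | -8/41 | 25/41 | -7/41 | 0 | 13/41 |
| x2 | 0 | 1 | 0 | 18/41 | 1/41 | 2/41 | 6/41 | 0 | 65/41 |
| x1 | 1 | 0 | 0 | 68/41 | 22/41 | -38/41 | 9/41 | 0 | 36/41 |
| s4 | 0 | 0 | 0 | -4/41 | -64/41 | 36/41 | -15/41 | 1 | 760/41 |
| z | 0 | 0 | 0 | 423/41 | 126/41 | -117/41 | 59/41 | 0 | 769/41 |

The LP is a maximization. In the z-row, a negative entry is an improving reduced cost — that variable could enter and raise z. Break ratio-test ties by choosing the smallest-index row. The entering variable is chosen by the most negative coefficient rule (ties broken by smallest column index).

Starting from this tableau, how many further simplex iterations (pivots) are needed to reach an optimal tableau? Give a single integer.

pivot: s2 in, x3 out → z = 506/25
No improving column remains; optimal.

1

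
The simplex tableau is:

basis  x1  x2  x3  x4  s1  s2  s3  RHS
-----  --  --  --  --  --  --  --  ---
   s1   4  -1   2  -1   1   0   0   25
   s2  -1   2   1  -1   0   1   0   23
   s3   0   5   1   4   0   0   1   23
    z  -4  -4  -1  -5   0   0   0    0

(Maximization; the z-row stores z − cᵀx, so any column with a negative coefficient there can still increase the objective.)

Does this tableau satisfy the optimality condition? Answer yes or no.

Column x1 has objective-row coefficient -4, which is negative; an improving pivot exists, so not yet optimal.

no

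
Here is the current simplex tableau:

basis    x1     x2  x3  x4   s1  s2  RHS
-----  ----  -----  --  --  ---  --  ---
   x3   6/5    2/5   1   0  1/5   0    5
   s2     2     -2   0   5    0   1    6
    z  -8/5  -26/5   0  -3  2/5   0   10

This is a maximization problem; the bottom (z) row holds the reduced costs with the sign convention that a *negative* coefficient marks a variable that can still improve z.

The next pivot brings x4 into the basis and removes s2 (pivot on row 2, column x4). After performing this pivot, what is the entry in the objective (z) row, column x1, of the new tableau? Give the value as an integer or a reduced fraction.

Pivot element is row 2, column x4: 5.
Normalize row 2: new (row 2, x1) = 2/5 = 2/5.
z-row ← z-row − (-3)·(new row 2): -8/5 − (-3)·(2/5) = -2/5.

-2/5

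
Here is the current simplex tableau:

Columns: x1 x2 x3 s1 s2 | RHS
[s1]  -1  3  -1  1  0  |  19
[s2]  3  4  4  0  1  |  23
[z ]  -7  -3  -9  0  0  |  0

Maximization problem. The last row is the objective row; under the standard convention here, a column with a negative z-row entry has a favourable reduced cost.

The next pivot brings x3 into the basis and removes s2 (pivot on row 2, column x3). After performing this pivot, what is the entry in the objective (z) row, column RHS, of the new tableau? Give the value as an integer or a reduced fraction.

Pivot element is row 2, column x3: 4.
Normalize row 2: new (row 2, RHS) = 23/4 = 23/4.
z-row ← z-row − (-9)·(new row 2): 0 − (-9)·(23/4) = 207/4.

207/4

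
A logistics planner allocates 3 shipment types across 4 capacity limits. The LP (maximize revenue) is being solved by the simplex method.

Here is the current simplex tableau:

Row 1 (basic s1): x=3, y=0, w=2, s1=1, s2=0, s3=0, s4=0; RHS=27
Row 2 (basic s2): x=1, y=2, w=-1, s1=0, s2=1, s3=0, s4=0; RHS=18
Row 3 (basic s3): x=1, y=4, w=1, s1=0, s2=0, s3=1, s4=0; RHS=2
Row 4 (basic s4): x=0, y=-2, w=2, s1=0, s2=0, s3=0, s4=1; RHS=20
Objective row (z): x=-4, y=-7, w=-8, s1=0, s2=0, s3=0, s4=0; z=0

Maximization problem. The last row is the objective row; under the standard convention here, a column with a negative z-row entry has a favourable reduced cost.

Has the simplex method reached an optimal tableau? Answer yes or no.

Column x has objective-row coefficient -4, which is negative; an improving pivot exists, so not yet optimal.

no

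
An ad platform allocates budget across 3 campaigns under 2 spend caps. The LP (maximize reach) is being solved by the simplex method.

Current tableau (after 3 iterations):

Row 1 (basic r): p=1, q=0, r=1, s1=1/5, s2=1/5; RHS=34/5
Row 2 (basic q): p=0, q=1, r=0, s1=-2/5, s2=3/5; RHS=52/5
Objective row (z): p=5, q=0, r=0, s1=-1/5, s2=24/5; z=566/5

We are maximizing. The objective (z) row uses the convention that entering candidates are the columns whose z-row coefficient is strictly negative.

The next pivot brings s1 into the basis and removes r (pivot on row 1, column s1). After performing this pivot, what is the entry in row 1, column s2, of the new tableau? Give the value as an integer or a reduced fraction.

1

Pivot element is row 1, column s1: 1/5.
Normalize row 1: new (row 1, s2) = (1/5)/(1/5) = 1.
Row 1 is the pivot row, so the entry is 1.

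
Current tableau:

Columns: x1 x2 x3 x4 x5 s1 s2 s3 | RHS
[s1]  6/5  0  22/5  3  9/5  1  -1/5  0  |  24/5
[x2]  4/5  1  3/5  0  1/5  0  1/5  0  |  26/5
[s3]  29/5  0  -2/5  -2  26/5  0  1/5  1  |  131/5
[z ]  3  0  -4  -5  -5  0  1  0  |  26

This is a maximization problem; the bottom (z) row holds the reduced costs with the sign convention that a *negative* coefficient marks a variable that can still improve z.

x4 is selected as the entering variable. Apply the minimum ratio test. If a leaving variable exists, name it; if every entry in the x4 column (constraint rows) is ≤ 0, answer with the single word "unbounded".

s1

Ratios: row 1 (s1): (24/5)/3 = 8/5; row 2 (x2): entry 0 ≤ 0, skip; row 3 (s3): entry -2 ≤ 0, skip.
Minimum ratio is in the s1 row, so s1 leaves.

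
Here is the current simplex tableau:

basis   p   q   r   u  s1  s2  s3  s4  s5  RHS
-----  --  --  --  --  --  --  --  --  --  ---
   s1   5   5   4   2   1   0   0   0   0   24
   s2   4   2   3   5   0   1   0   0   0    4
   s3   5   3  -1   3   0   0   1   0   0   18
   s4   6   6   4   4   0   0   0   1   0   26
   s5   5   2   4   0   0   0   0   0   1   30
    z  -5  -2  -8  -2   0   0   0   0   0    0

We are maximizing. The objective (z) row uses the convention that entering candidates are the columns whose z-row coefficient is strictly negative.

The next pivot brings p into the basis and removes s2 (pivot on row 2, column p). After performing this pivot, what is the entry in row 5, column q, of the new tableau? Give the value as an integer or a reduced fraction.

Pivot element is row 2, column p: 4.
Normalize row 2: new (row 2, q) = 2/4 = 1/2.
row 5 ← row 5 − 5·(new row 2): 2 − 5·(1/2) = -1/2.

-1/2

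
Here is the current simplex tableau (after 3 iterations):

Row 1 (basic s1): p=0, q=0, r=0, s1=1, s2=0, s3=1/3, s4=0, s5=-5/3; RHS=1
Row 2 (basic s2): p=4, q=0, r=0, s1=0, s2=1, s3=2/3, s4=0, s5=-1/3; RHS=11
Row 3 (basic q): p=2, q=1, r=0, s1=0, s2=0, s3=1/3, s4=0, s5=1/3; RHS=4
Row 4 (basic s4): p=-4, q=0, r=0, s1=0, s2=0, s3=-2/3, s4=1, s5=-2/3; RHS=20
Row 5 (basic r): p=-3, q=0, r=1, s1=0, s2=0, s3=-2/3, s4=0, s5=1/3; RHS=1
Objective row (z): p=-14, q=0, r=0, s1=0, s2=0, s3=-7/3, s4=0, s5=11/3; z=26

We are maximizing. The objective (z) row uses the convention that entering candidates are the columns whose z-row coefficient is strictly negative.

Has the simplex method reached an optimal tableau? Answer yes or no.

no

Column p has objective-row coefficient -14, which is negative; an improving pivot exists, so not yet optimal.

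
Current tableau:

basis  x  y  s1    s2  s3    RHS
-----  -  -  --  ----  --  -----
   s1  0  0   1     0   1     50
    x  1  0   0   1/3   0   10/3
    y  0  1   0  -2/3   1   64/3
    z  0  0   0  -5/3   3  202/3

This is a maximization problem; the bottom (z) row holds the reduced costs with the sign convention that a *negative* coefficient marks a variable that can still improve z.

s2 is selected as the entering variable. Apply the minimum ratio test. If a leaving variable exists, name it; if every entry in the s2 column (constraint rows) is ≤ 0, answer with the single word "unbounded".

x

Ratios: row 1 (s1): entry 0 ≤ 0, skip; row 2 (x): (10/3)/(1/3) = 10; row 3 (y): entry -2/3 ≤ 0, skip.
Minimum ratio is in the x row, so x leaves.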